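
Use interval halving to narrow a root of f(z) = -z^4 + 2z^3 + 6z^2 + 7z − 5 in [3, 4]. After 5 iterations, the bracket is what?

m = 3.5, f(m) = 28.6875 (+); new bracket [3.5, 4]
m = 3.75, f(m) = 13.339844 (+); new bracket [3.75, 4]
m = 3.875, f(m) = 3.12085 (+); new bracket [3.875, 4]
m = 3.9375, f(m) = -2.6919 (−); new bracket [3.875, 3.9375]
m = 3.90625, f(m) = 0.2751 (+); new bracket [3.90625, 3.9375]

[3.90625, 3.9375]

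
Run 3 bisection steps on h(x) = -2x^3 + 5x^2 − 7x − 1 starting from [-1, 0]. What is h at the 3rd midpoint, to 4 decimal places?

x = -0.5 gives h = 4, positive; keep [-0.5, 0]
x = -0.25 gives h = 1.09375, positive; keep [-0.25, 0]
x = -0.125 gives h = -0.042969, negative; keep [-0.25, -0.125]

-0.0430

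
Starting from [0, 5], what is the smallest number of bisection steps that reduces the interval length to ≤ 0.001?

13

Width after n steps is 5/2^n. Need 2^n ≥ 5/0.001 = 5000.
2^12 = 4096 < 5000 ≤ 2^13 = 8192, so n = 13.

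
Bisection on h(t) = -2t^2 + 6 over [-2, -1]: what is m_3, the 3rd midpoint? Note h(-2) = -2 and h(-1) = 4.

t = -1.5 gives h = 1.5, positive; keep [-2, -1.5]
t = -1.75 gives h = -0.125, negative; keep [-1.75, -1.5]
t = -1.625 gives h = 0.71875, positive; keep [-1.75, -1.625]

-1.625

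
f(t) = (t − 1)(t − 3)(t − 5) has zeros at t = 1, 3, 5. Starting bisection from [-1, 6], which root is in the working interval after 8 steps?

m = 2.5, f(m) = 1.875 (+); new bracket [-1, 2.5]
m = 0.75, f(m) = -2.390625 (−); new bracket [0.75, 2.5]
m = 1.625, f(m) = 2.900391 (+); new bracket [0.75, 1.625]
m = 1.1875, f(m) = 1.2957 (+); new bracket [0.75, 1.1875]
m = 0.96875, f(m) = -0.2559 (−); new bracket [0.96875, 1.1875]
m = 1.078125, f(m) = 0.5889 (+); new bracket [0.96875, 1.078125]
m = 1.0234375, f(m) = 0.1842 (+); new bracket [0.96875, 1.0234375]
m = 0.99609375, f(m) = -0.0313 (−); new bracket [0.99609375, 1.0234375]

1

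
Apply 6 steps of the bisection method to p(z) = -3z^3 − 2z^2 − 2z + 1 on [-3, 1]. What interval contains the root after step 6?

[0.3125, 0.375]

m = -1, p(m) = 4 (+); new bracket [-1, 1]
m = 0, p(m) = 1 (+); new bracket [0, 1]
m = 0.5, p(m) = -0.875 (−); new bracket [0, 0.5]
m = 0.25, p(m) = 0.3281 (+); new bracket [0.25, 0.5]
m = 0.375, p(m) = -0.1895 (−); new bracket [0.25, 0.375]
m = 0.3125, p(m) = 0.0881 (+); new bracket [0.3125, 0.375]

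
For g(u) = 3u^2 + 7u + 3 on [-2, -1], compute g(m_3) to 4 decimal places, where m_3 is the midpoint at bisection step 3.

0.4219

midpoint -1.5: g = -0.75 < 0 → [-2, -1.5]
midpoint -1.75: g = -0.0625 < 0 → [-2, -1.75]
midpoint -1.875: g = 0.421875 > 0 → [-1.875, -1.75]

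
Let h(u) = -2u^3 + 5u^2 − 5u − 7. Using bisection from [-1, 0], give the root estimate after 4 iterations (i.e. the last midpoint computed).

midpoint -0.5: h = -3 < 0 → [-1, -0.5]
midpoint -0.75: h = 0.40625 > 0 → [-0.75, -0.5]
midpoint -0.625: h = -1.433594 < 0 → [-0.75, -0.625]
midpoint -0.6875: h = -0.5493 < 0 → [-0.75, -0.6875]

-0.6875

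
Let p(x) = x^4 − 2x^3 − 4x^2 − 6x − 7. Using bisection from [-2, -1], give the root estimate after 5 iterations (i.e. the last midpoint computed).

m = -1.5, p(m) = 4.8125 (+); new bracket [-1.5, -1]
m = -1.25, p(m) = 0.597656 (+); new bracket [-1.25, -1]
m = -1.125, p(m) = -0.863037 (−); new bracket [-1.25, -1.125]
m = -1.1875, p(m) = -0.178 (−); new bracket [-1.25, -1.1875]
m = -1.21875, p(m) = 0.1979 (+); new bracket [-1.21875, -1.1875]

-1.21875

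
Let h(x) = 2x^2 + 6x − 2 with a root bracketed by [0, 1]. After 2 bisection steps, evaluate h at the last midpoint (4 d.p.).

h(0.5) = 1.5 > 0, so the root lies in [0, 0.5]
h(0.25) = -0.375 < 0, so the root lies in [0.25, 0.5]

-0.3750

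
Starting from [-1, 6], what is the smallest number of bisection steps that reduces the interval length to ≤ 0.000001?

23

Width after n steps is 7/2^n. Need 2^n ≥ 7/0.000001 = 7000000.
2^22 = 4194304 < 7000000 ≤ 2^23 = 8388608, so n = 23.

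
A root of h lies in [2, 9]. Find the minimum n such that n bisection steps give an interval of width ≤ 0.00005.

Width after n steps is 7/2^n. Need 2^n ≥ 7/0.00005 = 140000.
2^17 = 131072 < 140000 ≤ 2^18 = 262144, so n = 18.

18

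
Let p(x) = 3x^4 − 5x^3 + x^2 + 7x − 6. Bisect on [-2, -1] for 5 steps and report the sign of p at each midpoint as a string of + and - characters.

p(-1.5) = 17.8125 > 0, so the root lies in [-1.5, -1]
p(-1.25) = 3.902344 > 0, so the root lies in [-1.25, -1]
p(-1.125) = -0.684814 < 0, so the root lies in [-1.25, -1.125]
p(-1.1875) = 1.4361 > 0, so the root lies in [-1.1875, -1.125]
p(-1.15625) = 0.3342 > 0, so the root lies in [-1.15625, -1.125]

++-++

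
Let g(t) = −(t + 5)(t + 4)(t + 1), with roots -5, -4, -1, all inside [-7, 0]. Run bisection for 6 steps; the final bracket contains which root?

-1

m = -3.5, g(m) = 1.875 (+); new bracket [-3.5, 0]
m = -1.75, g(m) = 5.484375 (+); new bracket [-1.75, 0]
m = -0.875, g(m) = -1.611328 (−); new bracket [-1.75, -0.875]
m = -1.3125, g(m) = 3.0969 (+); new bracket [-1.3125, -0.875]
m = -1.09375, g(m) = 1.0643 (+); new bracket [-1.09375, -0.875]
m = -0.984375, g(m) = -0.1892 (−); new bracket [-1.09375, -0.984375]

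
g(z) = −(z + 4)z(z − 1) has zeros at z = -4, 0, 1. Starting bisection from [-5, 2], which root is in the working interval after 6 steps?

g(-1.5) = -9.375 < 0, so the root lies in [-5, -1.5]
g(-3.25) = -10.359375 < 0, so the root lies in [-5, -3.25]
g(-4.125) = 2.642578 > 0, so the root lies in [-4.125, -3.25]
g(-3.6875) = -5.4016 < 0, so the root lies in [-4.125, -3.6875]
g(-3.90625) = -1.7967 < 0, so the root lies in [-4.125, -3.90625]
g(-4.015625) = 0.3147 > 0, so the root lies in [-4.015625, -3.90625]

-4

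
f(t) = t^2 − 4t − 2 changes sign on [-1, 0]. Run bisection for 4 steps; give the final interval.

m = -0.5, f(m) = 0.25 (+); new bracket [-0.5, 0]
m = -0.25, f(m) = -0.9375 (−); new bracket [-0.5, -0.25]
m = -0.375, f(m) = -0.359375 (−); new bracket [-0.5, -0.375]
m = -0.4375, f(m) = -0.0586 (−); new bracket [-0.5, -0.4375]

[-0.5, -0.4375]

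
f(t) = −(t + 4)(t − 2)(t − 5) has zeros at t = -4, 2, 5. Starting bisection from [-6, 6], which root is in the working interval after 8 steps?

-4

f(0) = -40 < 0, so the root lies in [-6, 0]
f(-3) = -40 < 0, so the root lies in [-6, -3]
f(-4.5) = 30.875 > 0, so the root lies in [-4.5, -3]
f(-3.75) = -12.5781 < 0, so the root lies in [-4.5, -3.75]
f(-4.125) = 6.9863 > 0, so the root lies in [-4.125, -3.75]
f(-3.9375) = -3.3167 < 0, so the root lies in [-4.125, -3.9375]
f(-4.03125) = 1.7022 > 0, so the root lies in [-4.03125, -3.9375]
f(-3.984375) = -0.8401 < 0, so the root lies in [-4.03125, -3.984375]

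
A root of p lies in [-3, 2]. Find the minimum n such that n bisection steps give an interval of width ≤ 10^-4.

16

Width after n steps is 5/2^n. Need 2^n ≥ 5/10^-4 = 50000.
2^15 = 32768 < 50000 ≤ 2^16 = 65536, so n = 16.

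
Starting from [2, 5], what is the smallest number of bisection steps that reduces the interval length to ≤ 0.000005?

20

Width after n steps is 3/2^n. Need 2^n ≥ 3/0.000005 = 600000.
2^19 = 524288 < 600000 ≤ 2^20 = 1048576, so n = 20.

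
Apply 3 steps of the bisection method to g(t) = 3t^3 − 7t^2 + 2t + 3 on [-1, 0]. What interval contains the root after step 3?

g(-0.5) = -0.125 < 0, so the root lies in [-0.5, 0]
g(-0.25) = 2.015625 > 0, so the root lies in [-0.5, -0.25]
g(-0.375) = 1.107422 > 0, so the root lies in [-0.5, -0.375]

[-0.5, -0.375]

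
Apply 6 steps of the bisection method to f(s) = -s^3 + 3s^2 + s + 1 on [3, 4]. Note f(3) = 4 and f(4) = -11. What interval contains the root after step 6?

[3.375, 3.390625]

midpoint 3.5: f = -1.625 < 0 → [3, 3.5]
midpoint 3.25: f = 1.609375 > 0 → [3.25, 3.5]
midpoint 3.375: f = 0.103516 > 0 → [3.375, 3.5]
midpoint 3.4375: f = -0.7322 < 0 → [3.375, 3.4375]
midpoint 3.40625: f = -0.3073 < 0 → [3.375, 3.40625]
midpoint 3.390625: f = -0.1001 < 0 → [3.375, 3.390625]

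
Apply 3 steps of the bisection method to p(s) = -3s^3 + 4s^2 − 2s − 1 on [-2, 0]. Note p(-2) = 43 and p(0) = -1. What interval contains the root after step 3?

s = -1 gives p = 8, positive; keep [-1, 0]
s = -0.5 gives p = 1.375, positive; keep [-0.5, 0]
s = -0.25 gives p = -0.203125, negative; keep [-0.5, -0.25]

[-0.5, -0.25]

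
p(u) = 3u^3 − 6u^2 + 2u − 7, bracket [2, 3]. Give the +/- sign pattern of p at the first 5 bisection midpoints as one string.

midpoint 2.5: p = 7.375 > 0 → [2, 2.5]
midpoint 2.25: p = 1.296875 > 0 → [2, 2.25]
midpoint 2.125: p = -1.056641 < 0 → [2.125, 2.25]
midpoint 2.1875: p = 0.0667 > 0 → [2.125, 2.1875]
midpoint 2.15625: p = -0.5081 < 0 → [2.15625, 2.1875]

++-+-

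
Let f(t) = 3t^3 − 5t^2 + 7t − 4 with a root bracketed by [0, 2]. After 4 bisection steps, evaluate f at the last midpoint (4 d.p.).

0.3066

midpoint 1: f = 1 > 0 → [0, 1]
midpoint 0.5: f = -1.375 < 0 → [0.5, 1]
midpoint 0.75: f = -0.296875 < 0 → [0.75, 1]
midpoint 0.875: f = 0.3066 > 0 → [0.75, 0.875]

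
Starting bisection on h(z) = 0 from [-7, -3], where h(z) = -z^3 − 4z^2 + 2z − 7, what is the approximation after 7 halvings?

-4.71875

h(-5) = 8 > 0, so the root lies in [-5, -3]
h(-4) = -15 < 0, so the root lies in [-5, -4]
h(-4.5) = -5.875 < 0, so the root lies in [-5, -4.5]
h(-4.75) = 0.4219 > 0, so the root lies in [-4.75, -4.5]
h(-4.625) = -2.8809 < 0, so the root lies in [-4.75, -4.625]
h(-4.6875) = -1.2688 < 0, so the root lies in [-4.75, -4.6875]
h(-4.71875) = -0.4334 < 0, so the root lies in [-4.75, -4.71875]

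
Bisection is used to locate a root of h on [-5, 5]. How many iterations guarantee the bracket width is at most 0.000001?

Width after n steps is 10/2^n. Need 2^n ≥ 10/0.000001 = 10000000.
2^23 = 8388608 < 10000000 ≤ 2^24 = 16777216, so n = 24.

24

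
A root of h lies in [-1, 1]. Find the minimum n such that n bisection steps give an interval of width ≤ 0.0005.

12

Width after n steps is 2/2^n. Need 2^n ≥ 2/0.0005 = 4000.
2^11 = 2048 < 4000 ≤ 2^12 = 4096, so n = 12.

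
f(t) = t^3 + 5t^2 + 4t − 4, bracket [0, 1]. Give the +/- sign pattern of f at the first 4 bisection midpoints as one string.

-+++

t = 0.5 gives f = -0.625, negative; keep [0.5, 1]
t = 0.75 gives f = 2.234375, positive; keep [0.5, 0.75]
t = 0.625 gives f = 0.697266, positive; keep [0.5, 0.625]
t = 0.5625 gives f = 0.01, positive; keep [0.5, 0.5625]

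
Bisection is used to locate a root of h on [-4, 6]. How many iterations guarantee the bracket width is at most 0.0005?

Width after n steps is 10/2^n. Need 2^n ≥ 10/0.0005 = 20000.
2^14 = 16384 < 20000 ≤ 2^15 = 32768, so n = 15.

15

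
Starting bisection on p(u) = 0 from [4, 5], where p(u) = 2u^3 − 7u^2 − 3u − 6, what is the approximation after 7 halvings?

4.0546875

midpoint 4.5: p = 21 > 0 → [4, 4.5]
midpoint 4.25: p = 8.34375 > 0 → [4, 4.25]
midpoint 4.125: p = 2.894531 > 0 → [4, 4.125]
midpoint 4.0625: p = 0.3794 > 0 → [4, 4.0625]
midpoint 4.03125: p = -0.8271 < 0 → [4.03125, 4.0625]
midpoint 4.046875: p = -0.2281 < 0 → [4.046875, 4.0625]
midpoint 4.0546875: p = 0.0746 > 0 → [4.046875, 4.0546875]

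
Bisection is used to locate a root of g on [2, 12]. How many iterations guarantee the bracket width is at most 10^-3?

Width after n steps is 10/2^n. Need 2^n ≥ 10/10^-3 = 10000.
2^13 = 8192 < 10000 ≤ 2^14 = 16384, so n = 14.

14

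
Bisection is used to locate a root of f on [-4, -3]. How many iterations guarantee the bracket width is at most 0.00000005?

25

Width after n steps is 1/2^n. Need 2^n ≥ 1/0.00000005 = 20000000.
2^24 = 16777216 < 20000000 ≤ 2^25 = 33554432, so n = 25.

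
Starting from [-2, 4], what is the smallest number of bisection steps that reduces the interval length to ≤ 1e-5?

Width after n steps is 6/2^n. Need 2^n ≥ 6/1e-5 = 600000.
2^19 = 524288 < 600000 ≤ 2^20 = 1048576, so n = 20.

20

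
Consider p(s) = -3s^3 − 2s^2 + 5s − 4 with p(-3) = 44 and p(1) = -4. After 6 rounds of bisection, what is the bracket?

[-1.9375, -1.875]

s = -1 gives p = -8, negative; keep [-3, -1]
s = -2 gives p = 2, positive; keep [-2, -1]
s = -1.5 gives p = -5.875, negative; keep [-2, -1.5]
s = -1.75 gives p = -2.7969, negative; keep [-2, -1.75]
s = -1.875 gives p = -0.6309, negative; keep [-2, -1.875]
s = -1.9375 gives p = 0.6243, positive; keep [-1.9375, -1.875]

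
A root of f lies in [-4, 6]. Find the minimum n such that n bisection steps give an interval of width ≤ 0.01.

Width after n steps is 10/2^n. Need 2^n ≥ 10/0.01 = 1000.
2^9 = 512 < 1000 ≤ 2^10 = 1024, so n = 10.

10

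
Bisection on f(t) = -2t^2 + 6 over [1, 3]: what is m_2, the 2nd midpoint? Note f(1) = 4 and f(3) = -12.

1.5

f(2) = -2 < 0, so the root lies in [1, 2]
f(1.5) = 1.5 > 0, so the root lies in [1.5, 2]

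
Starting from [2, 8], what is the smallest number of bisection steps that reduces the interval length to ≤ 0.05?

Width after n steps is 6/2^n. Need 2^n ≥ 6/0.05 = 120.
2^6 = 64 < 120 ≤ 2^7 = 128, so n = 7.

7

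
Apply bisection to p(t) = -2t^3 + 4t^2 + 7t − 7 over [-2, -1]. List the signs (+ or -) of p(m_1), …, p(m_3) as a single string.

t = -1.5 gives p = -1.75, negative; keep [-2, -1.5]
t = -1.75 gives p = 3.71875, positive; keep [-1.75, -1.5]
t = -1.625 gives p = 0.769531, positive; keep [-1.625, -1.5]

-++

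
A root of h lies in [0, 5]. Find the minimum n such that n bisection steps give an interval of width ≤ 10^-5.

19

Width after n steps is 5/2^n. Need 2^n ≥ 5/10^-5 = 500000.
2^18 = 262144 < 500000 ≤ 2^19 = 524288, so n = 19.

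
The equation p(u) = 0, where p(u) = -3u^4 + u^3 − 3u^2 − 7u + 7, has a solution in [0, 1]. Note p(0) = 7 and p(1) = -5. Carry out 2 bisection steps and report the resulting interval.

p(0.5) = 2.6875 > 0, so the root lies in [0.5, 1]
p(0.75) = -0.464844 < 0, so the root lies in [0.5, 0.75]

[0.5, 0.75]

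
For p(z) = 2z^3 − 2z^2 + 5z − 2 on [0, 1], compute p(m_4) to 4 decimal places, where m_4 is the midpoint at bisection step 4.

p(0.5) = 0.25 > 0, so the root lies in [0, 0.5]
p(0.25) = -0.84375 < 0, so the root lies in [0.25, 0.5]
p(0.375) = -0.300781 < 0, so the root lies in [0.375, 0.5]
p(0.4375) = -0.0278 < 0, so the root lies in [0.4375, 0.5]

-0.0278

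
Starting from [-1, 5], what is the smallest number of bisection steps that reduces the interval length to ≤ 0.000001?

Width after n steps is 6/2^n. Need 2^n ≥ 6/0.000001 = 6000000.
2^22 = 4194304 < 6000000 ≤ 2^23 = 8388608, so n = 23.

23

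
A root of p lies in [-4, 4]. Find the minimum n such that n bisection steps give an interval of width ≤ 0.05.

8

Width after n steps is 8/2^n. Need 2^n ≥ 8/0.05 = 160.
2^7 = 128 < 160 ≤ 2^8 = 256, so n = 8.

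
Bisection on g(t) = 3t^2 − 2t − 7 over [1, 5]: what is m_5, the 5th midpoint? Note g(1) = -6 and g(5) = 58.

1.875

m = 3, g(m) = 14 (+); new bracket [1, 3]
m = 2, g(m) = 1 (+); new bracket [1, 2]
m = 1.5, g(m) = -3.25 (−); new bracket [1.5, 2]
m = 1.75, g(m) = -1.3125 (−); new bracket [1.75, 2]
m = 1.875, g(m) = -0.2031 (−); new bracket [1.875, 2]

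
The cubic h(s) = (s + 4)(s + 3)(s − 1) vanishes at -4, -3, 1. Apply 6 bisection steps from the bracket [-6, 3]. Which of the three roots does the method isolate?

s = -1.5 gives h = -9.375, negative; keep [-1.5, 3]
s = 0.75 gives h = -4.453125, negative; keep [0.75, 3]
s = 1.875 gives h = 25.060547, positive; keep [0.75, 1.875]
s = 1.3125 gives h = 7.1594, positive; keep [0.75, 1.3125]
s = 1.03125 gives h = 0.6338, positive; keep [0.75, 1.03125]
s = 0.890625 gives h = -2.0811, negative; keep [0.890625, 1.03125]

1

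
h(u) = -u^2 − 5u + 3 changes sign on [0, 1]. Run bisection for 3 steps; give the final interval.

[0.5, 0.625]

h(0.5) = 0.25 > 0, so the root lies in [0.5, 1]
h(0.75) = -1.3125 < 0, so the root lies in [0.5, 0.75]
h(0.625) = -0.515625 < 0, so the root lies in [0.5, 0.625]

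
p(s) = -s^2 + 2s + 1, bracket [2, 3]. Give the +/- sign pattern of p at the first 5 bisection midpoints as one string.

-++-+

m = 2.5, p(m) = -0.25 (−); new bracket [2, 2.5]
m = 2.25, p(m) = 0.4375 (+); new bracket [2.25, 2.5]
m = 2.375, p(m) = 0.109375 (+); new bracket [2.375, 2.5]
m = 2.4375, p(m) = -0.0664 (−); new bracket [2.375, 2.4375]
m = 2.40625, p(m) = 0.0225 (+); new bracket [2.40625, 2.4375]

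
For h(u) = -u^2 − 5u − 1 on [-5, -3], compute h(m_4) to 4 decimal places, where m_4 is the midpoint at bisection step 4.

-0.3906

h(-4) = 3 > 0, so the root lies in [-5, -4]
h(-4.5) = 1.25 > 0, so the root lies in [-5, -4.5]
h(-4.75) = 0.1875 > 0, so the root lies in [-5, -4.75]
h(-4.875) = -0.3906 < 0, so the root lies in [-4.875, -4.75]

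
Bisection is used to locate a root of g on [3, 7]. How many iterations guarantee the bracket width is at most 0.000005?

Width after n steps is 4/2^n. Need 2^n ≥ 4/0.000005 = 800000.
2^19 = 524288 < 800000 ≤ 2^20 = 1048576, so n = 20.

20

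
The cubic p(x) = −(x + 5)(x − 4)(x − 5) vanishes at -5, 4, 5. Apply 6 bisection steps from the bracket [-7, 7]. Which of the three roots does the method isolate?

-5

midpoint 0: p = -100 < 0 → [-7, 0]
midpoint -3.5: p = -95.625 < 0 → [-7, -3.5]
midpoint -5.25: p = 23.703125 > 0 → [-5.25, -3.5]
midpoint -4.375: p = -49.0723 < 0 → [-5.25, -4.375]
midpoint -4.8125: p = -16.2136 < 0 → [-5.25, -4.8125]
midpoint -5.03125: p = 2.8311 > 0 → [-5.03125, -4.8125]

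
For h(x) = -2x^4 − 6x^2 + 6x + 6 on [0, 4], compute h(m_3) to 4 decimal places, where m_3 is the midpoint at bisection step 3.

h(2) = -38 < 0, so the root lies in [0, 2]
h(1) = 4 > 0, so the root lies in [1, 2]
h(1.5) = -8.625 < 0, so the root lies in [1, 1.5]

-8.6250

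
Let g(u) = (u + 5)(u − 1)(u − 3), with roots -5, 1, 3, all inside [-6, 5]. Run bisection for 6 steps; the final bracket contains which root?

-5

g(-0.5) = 23.625 > 0, so the root lies in [-6, -0.5]
g(-3.25) = 46.484375 > 0, so the root lies in [-6, -3.25]
g(-4.625) = 16.083984 > 0, so the root lies in [-6, -4.625]
g(-5.3125) = -16.3977 < 0, so the root lies in [-5.3125, -4.625]
g(-4.96875) = 1.4864 > 0, so the root lies in [-5.3125, -4.96875]
g(-5.140625) = -7.0296 < 0, so the root lies in [-5.140625, -4.96875]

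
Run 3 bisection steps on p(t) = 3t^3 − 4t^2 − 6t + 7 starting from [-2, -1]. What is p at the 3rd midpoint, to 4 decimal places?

p(-1.5) = -3.125 < 0, so the root lies in [-1.5, -1]
p(-1.25) = 2.390625 > 0, so the root lies in [-1.5, -1.25]
p(-1.375) = -0.111328 < 0, so the root lies in [-1.375, -1.25]

-0.1113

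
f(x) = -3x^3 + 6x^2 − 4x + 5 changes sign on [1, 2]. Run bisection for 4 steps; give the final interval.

x = 1.5 gives f = 2.375, positive; keep [1.5, 2]
x = 1.75 gives f = 0.296875, positive; keep [1.75, 2]
x = 1.875 gives f = -1.181641, negative; keep [1.75, 1.875]
x = 1.8125 gives f = -0.4021, negative; keep [1.75, 1.8125]

[1.75, 1.8125]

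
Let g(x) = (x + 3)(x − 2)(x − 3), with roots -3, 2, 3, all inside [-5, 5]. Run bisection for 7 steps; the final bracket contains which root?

-3

g(0) = 18 > 0, so the root lies in [-5, 0]
g(-2.5) = 12.375 > 0, so the root lies in [-5, -2.5]
g(-3.75) = -29.109375 < 0, so the root lies in [-3.75, -2.5]
g(-3.125) = -3.9238 < 0, so the root lies in [-3.125, -2.5]
g(-2.8125) = 5.2449 > 0, so the root lies in [-3.125, -2.8125]
g(-2.96875) = 0.9268 > 0, so the root lies in [-3.125, -2.96875]
g(-3.046875) = -1.4305 < 0, so the root lies in [-3.046875, -2.96875]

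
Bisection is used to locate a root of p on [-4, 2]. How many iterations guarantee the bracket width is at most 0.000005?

21

Width after n steps is 6/2^n. Need 2^n ≥ 6/0.000005 = 1200000.
2^20 = 1048576 < 1200000 ≤ 2^21 = 2097152, so n = 21.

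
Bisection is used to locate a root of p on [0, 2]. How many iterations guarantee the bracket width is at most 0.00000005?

26

Width after n steps is 2/2^n. Need 2^n ≥ 2/0.00000005 = 40000000.
2^25 = 33554432 < 40000000 ≤ 2^26 = 67108864, so n = 26.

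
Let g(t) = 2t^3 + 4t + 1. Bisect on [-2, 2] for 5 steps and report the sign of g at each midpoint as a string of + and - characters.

+---+

t = 0 gives g = 1, positive; keep [-2, 0]
t = -1 gives g = -5, negative; keep [-1, 0]
t = -0.5 gives g = -1.25, negative; keep [-0.5, 0]
t = -0.25 gives g = -0.0312, negative; keep [-0.25, 0]
t = -0.125 gives g = 0.4961, positive; keep [-0.25, -0.125]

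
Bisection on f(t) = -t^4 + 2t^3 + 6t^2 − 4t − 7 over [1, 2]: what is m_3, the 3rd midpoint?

1.375

midpoint 1.5: f = 2.1875 > 0 → [1, 1.5]
midpoint 1.25: f = -1.160156 < 0 → [1.25, 1.5]
midpoint 1.375: f = 0.468506 > 0 → [1.25, 1.375]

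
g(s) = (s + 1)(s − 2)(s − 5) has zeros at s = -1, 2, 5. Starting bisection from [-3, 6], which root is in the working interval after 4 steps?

-1

s = 1.5 gives g = 4.375, positive; keep [-3, 1.5]
s = -0.75 gives g = 3.953125, positive; keep [-3, -0.75]
s = -1.875 gives g = -23.310547, negative; keep [-1.875, -0.75]
s = -1.3125 gives g = -6.5344, negative; keep [-1.3125, -0.75]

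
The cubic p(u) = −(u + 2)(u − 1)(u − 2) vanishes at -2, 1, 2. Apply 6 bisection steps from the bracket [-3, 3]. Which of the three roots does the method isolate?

-2

m = 0, p(m) = -4 (−); new bracket [-3, 0]
m = -1.5, p(m) = -4.375 (−); new bracket [-3, -1.5]
m = -2.25, p(m) = 3.453125 (+); new bracket [-2.25, -1.5]
m = -1.875, p(m) = -1.3926 (−); new bracket [-2.25, -1.875]
m = -2.0625, p(m) = 0.7776 (+); new bracket [-2.0625, -1.875]
m = -1.96875, p(m) = -0.3682 (−); new bracket [-2.0625, -1.96875]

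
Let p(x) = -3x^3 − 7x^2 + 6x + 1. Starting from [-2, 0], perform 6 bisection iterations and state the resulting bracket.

[-0.15625, -0.125]

p(-1) = -9 < 0, so the root lies in [-1, 0]
p(-0.5) = -3.375 < 0, so the root lies in [-0.5, 0]
p(-0.25) = -0.890625 < 0, so the root lies in [-0.25, 0]
p(-0.125) = 0.1465 > 0, so the root lies in [-0.25, -0.125]
p(-0.1875) = -0.3513 < 0, so the root lies in [-0.1875, -0.125]
p(-0.15625) = -0.097 < 0, so the root lies in [-0.15625, -0.125]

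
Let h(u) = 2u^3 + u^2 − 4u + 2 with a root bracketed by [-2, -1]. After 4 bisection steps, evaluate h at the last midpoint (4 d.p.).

midpoint -1.5: h = 3.5 > 0 → [-2, -1.5]
midpoint -1.75: h = 1.34375 > 0 → [-2, -1.75]
midpoint -1.875: h = -0.167969 < 0 → [-1.875, -1.75]
midpoint -1.8125: h = 0.6265 > 0 → [-1.875, -1.8125]

0.6265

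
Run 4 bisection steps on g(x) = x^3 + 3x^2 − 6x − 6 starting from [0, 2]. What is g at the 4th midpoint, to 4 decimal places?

-0.1113

g(1) = -8 < 0, so the root lies in [1, 2]
g(1.5) = -4.875 < 0, so the root lies in [1.5, 2]
g(1.75) = -1.953125 < 0, so the root lies in [1.75, 2]
g(1.875) = -0.1113 < 0, so the root lies in [1.875, 2]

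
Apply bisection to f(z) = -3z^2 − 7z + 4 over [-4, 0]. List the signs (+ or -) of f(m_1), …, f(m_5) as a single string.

+-++-

f(-2) = 6 > 0, so the root lies in [-4, -2]
f(-3) = -2 < 0, so the root lies in [-3, -2]
f(-2.5) = 2.75 > 0, so the root lies in [-3, -2.5]
f(-2.75) = 0.5625 > 0, so the root lies in [-3, -2.75]
f(-2.875) = -0.6719 < 0, so the root lies in [-2.875, -2.75]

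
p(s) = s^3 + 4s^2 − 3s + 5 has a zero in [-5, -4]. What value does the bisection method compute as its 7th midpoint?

p(-4.5) = 8.375 > 0, so the root lies in [-5, -4.5]
p(-4.75) = 2.328125 > 0, so the root lies in [-5, -4.75]
p(-4.875) = -1.169922 < 0, so the root lies in [-4.875, -4.75]
p(-4.8125) = 0.6199 > 0, so the root lies in [-4.875, -4.8125]
p(-4.84375) = -0.2647 < 0, so the root lies in [-4.84375, -4.8125]
p(-4.828125) = 0.1801 > 0, so the root lies in [-4.84375, -4.828125]
p(-4.8359375) = -0.0417 < 0, so the root lies in [-4.8359375, -4.828125]

-4.8359375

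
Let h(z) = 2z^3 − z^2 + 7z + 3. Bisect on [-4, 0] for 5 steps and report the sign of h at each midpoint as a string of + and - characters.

m = -2, h(m) = -31 (−); new bracket [-2, 0]
m = -1, h(m) = -7 (−); new bracket [-1, 0]
m = -0.5, h(m) = -1 (−); new bracket [-0.5, 0]
m = -0.25, h(m) = 1.1562 (+); new bracket [-0.5, -0.25]
m = -0.375, h(m) = 0.1289 (+); new bracket [-0.5, -0.375]

---++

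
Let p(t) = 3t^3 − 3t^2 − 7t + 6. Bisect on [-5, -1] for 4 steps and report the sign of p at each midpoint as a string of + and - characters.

t = -3 gives p = -81, negative; keep [-3, -1]
t = -2 gives p = -16, negative; keep [-2, -1]
t = -1.5 gives p = -0.375, negative; keep [-1.5, -1]
t = -1.25 gives p = 4.2031, positive; keep [-1.5, -1.25]

---+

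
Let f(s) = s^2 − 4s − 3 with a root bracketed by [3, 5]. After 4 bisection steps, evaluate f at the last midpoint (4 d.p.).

-0.1094

s = 4 gives f = -3, negative; keep [4, 5]
s = 4.5 gives f = -0.75, negative; keep [4.5, 5]
s = 4.75 gives f = 0.5625, positive; keep [4.5, 4.75]
s = 4.625 gives f = -0.1094, negative; keep [4.625, 4.75]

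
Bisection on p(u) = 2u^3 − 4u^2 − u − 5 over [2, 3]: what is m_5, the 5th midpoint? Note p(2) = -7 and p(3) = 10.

2.59375

u = 2.5 gives p = -1.25, negative; keep [2.5, 3]
u = 2.75 gives p = 3.59375, positive; keep [2.5, 2.75]
u = 2.625 gives p = 0.988281, positive; keep [2.5, 2.625]
u = 2.5625 gives p = -0.1753, negative; keep [2.5625, 2.625]
u = 2.59375 gives p = 0.3952, positive; keep [2.5625, 2.59375]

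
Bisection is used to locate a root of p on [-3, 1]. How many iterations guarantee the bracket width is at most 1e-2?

Width after n steps is 4/2^n. Need 2^n ≥ 4/1e-2 = 400.
2^8 = 256 < 400 ≤ 2^9 = 512, so n = 9.

9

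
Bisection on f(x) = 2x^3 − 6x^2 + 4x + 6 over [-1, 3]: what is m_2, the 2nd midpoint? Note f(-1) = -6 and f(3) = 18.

0

m = 1, f(m) = 6 (+); new bracket [-1, 1]
m = 0, f(m) = 6 (+); new bracket [-1, 0]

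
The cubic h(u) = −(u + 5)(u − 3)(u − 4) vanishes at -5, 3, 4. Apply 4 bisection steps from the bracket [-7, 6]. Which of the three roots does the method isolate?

h(-0.5) = -70.875 < 0, so the root lies in [-7, -0.5]
h(-3.75) = -65.390625 < 0, so the root lies in [-7, -3.75]
h(-5.375) = 29.443359 > 0, so the root lies in [-5.375, -3.75]
h(-4.5625) = -28.3298 < 0, so the root lies in [-5.375, -4.5625]

-5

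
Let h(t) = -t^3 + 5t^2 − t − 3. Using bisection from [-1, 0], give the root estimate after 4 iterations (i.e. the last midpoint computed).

-0.6875

t = -0.5 gives h = -1.125, negative; keep [-1, -0.5]
t = -0.75 gives h = 0.984375, positive; keep [-0.75, -0.5]
t = -0.625 gives h = -0.177734, negative; keep [-0.75, -0.625]
t = -0.6875 gives h = 0.3757, positive; keep [-0.6875, -0.625]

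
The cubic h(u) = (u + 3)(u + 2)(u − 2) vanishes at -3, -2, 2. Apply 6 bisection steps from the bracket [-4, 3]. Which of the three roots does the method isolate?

u = -0.5 gives h = -9.375, negative; keep [-0.5, 3]
u = 1.25 gives h = -10.359375, negative; keep [1.25, 3]
u = 2.125 gives h = 2.642578, positive; keep [1.25, 2.125]
u = 1.6875 gives h = -5.4016, negative; keep [1.6875, 2.125]
u = 1.90625 gives h = -1.7967, negative; keep [1.90625, 2.125]
u = 2.015625 gives h = 0.3147, positive; keep [1.90625, 2.015625]

2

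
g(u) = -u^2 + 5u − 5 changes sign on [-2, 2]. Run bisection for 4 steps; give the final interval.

g(0) = -5 < 0, so the root lies in [0, 2]
g(1) = -1 < 0, so the root lies in [1, 2]
g(1.5) = 0.25 > 0, so the root lies in [1, 1.5]
g(1.25) = -0.3125 < 0, so the root lies in [1.25, 1.5]

[1.25, 1.5]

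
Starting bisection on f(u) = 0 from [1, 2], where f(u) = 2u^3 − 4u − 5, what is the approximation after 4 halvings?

m = 1.5, f(m) = -4.25 (−); new bracket [1.5, 2]
m = 1.75, f(m) = -1.28125 (−); new bracket [1.75, 2]
m = 1.875, f(m) = 0.683594 (+); new bracket [1.75, 1.875]
m = 1.8125, f(m) = -0.3413 (−); new bracket [1.8125, 1.875]

1.8125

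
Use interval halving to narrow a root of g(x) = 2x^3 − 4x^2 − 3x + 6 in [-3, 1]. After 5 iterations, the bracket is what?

m = -1, g(m) = 3 (+); new bracket [-3, -1]
m = -2, g(m) = -20 (−); new bracket [-2, -1]
m = -1.5, g(m) = -5.25 (−); new bracket [-1.5, -1]
m = -1.25, g(m) = -0.4062 (−); new bracket [-1.25, -1]
m = -1.125, g(m) = 1.4648 (+); new bracket [-1.25, -1.125]

[-1.25, -1.125]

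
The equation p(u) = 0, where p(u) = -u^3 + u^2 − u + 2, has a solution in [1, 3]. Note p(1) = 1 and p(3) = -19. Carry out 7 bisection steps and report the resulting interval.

m = 2, p(m) = -4 (−); new bracket [1, 2]
m = 1.5, p(m) = -0.625 (−); new bracket [1, 1.5]
m = 1.25, p(m) = 0.359375 (+); new bracket [1.25, 1.5]
m = 1.375, p(m) = -0.084 (−); new bracket [1.25, 1.375]
m = 1.3125, p(m) = 0.1492 (+); new bracket [1.3125, 1.375]
m = 1.34375, p(m) = 0.0356 (+); new bracket [1.34375, 1.375]
m = 1.359375, p(m) = -0.0235 (−); new bracket [1.34375, 1.359375]

[1.34375, 1.359375]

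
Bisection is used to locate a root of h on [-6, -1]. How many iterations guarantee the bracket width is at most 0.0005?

14

Width after n steps is 5/2^n. Need 2^n ≥ 5/0.0005 = 10000.
2^13 = 8192 < 10000 ≤ 2^14 = 16384, so n = 14.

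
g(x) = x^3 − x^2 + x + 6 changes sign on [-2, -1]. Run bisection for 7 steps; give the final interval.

m = -1.5, g(m) = -1.125 (−); new bracket [-1.5, -1]
m = -1.25, g(m) = 1.234375 (+); new bracket [-1.5, -1.25]
m = -1.375, g(m) = 0.134766 (+); new bracket [-1.5, -1.375]
m = -1.4375, g(m) = -0.4744 (−); new bracket [-1.4375, -1.375]
m = -1.40625, g(m) = -0.1647 (−); new bracket [-1.40625, -1.375]
m = -1.390625, g(m) = -0.0137 (−); new bracket [-1.390625, -1.375]
m = -1.3828125, g(m) = 0.0608 (+); new bracket [-1.390625, -1.3828125]

[-1.390625, -1.3828125]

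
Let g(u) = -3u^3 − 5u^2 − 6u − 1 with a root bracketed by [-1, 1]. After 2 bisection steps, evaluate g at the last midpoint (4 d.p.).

1.1250

g(0) = -1 < 0, so the root lies in [-1, 0]
g(-0.5) = 1.125 > 0, so the root lies in [-0.5, 0]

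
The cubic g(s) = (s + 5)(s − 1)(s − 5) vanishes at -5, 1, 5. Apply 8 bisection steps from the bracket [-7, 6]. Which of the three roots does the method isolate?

m = -0.5, g(m) = 37.125 (+); new bracket [-7, -0.5]
m = -3.75, g(m) = 51.953125 (+); new bracket [-7, -3.75]
m = -5.375, g(m) = -24.802734 (−); new bracket [-5.375, -3.75]
m = -4.5625, g(m) = 23.2712 (+); new bracket [-5.375, -4.5625]
m = -4.96875, g(m) = 1.8594 (+); new bracket [-5.375, -4.96875]
m = -5.171875, g(m) = -10.7902 (−); new bracket [-5.171875, -4.96875]
m = -5.0703125, g(m) = -4.2982 (−); new bracket [-5.0703125, -4.96875]
m = -5.01953125, g(m) = -1.178 (−); new bracket [-5.01953125, -4.96875]

-5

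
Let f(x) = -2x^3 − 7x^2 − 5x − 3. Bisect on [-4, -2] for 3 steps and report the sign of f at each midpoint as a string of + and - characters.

x = -3 gives f = 3, positive; keep [-3, -2]
x = -2.5 gives f = -3, negative; keep [-3, -2.5]
x = -2.75 gives f = -0.59375, negative; keep [-3, -2.75]

+--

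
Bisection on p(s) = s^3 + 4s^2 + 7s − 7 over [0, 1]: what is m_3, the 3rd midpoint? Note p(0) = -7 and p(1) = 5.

midpoint 0.5: p = -2.375 < 0 → [0.5, 1]
midpoint 0.75: p = 0.921875 > 0 → [0.5, 0.75]
midpoint 0.625: p = -0.818359 < 0 → [0.625, 0.75]

0.625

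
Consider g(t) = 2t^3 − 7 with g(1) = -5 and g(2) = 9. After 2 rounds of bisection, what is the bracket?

g(1.5) = -0.25 < 0, so the root lies in [1.5, 2]
g(1.75) = 3.71875 > 0, so the root lies in [1.5, 1.75]

[1.5, 1.75]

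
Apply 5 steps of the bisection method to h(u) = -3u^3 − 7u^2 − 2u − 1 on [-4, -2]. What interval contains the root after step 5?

u = -3 gives h = 23, positive; keep [-3, -2]
u = -2.5 gives h = 7.125, positive; keep [-2.5, -2]
u = -2.25 gives h = 2.234375, positive; keep [-2.25, -2]
u = -2.125 gives h = 0.4277, positive; keep [-2.125, -2]
u = -2.0625 gives h = -0.3313, negative; keep [-2.125, -2.0625]

[-2.125, -2.0625]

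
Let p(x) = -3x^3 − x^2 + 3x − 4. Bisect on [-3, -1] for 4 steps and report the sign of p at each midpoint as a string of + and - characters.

+-++

m = -2, p(m) = 10 (+); new bracket [-2, -1]
m = -1.5, p(m) = -0.625 (−); new bracket [-2, -1.5]
m = -1.75, p(m) = 3.765625 (+); new bracket [-1.75, -1.5]
m = -1.625, p(m) = 1.3574 (+); new bracket [-1.625, -1.5]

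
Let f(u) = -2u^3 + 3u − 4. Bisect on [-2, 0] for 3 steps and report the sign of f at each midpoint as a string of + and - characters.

--+

u = -1 gives f = -5, negative; keep [-2, -1]
u = -1.5 gives f = -1.75, negative; keep [-2, -1.5]
u = -1.75 gives f = 1.46875, positive; keep [-1.75, -1.5]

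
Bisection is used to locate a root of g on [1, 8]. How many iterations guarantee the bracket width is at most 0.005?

Width after n steps is 7/2^n. Need 2^n ≥ 7/0.005 = 1400.
2^10 = 1024 < 1400 ≤ 2^11 = 2048, so n = 11.

11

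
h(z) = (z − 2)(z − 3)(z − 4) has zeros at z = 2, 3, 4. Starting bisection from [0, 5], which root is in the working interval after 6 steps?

2

z = 2.5 gives h = 0.375, positive; keep [0, 2.5]
z = 1.25 gives h = -3.609375, negative; keep [1.25, 2.5]
z = 1.875 gives h = -0.298828, negative; keep [1.875, 2.5]
z = 2.1875 gives h = 0.2761, positive; keep [1.875, 2.1875]
z = 2.03125 gives h = 0.0596, positive; keep [1.875, 2.03125]
z = 1.953125 gives h = -0.1004, negative; keep [1.953125, 2.03125]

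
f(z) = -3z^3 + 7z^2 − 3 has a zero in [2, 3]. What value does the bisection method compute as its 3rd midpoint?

f(2.5) = -6.125 < 0, so the root lies in [2, 2.5]
f(2.25) = -1.734375 < 0, so the root lies in [2, 2.25]
f(2.125) = -0.177734 < 0, so the root lies in [2, 2.125]

2.125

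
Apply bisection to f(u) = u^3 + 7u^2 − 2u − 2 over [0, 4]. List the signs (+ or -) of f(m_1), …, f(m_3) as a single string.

midpoint 2: f = 30 > 0 → [0, 2]
midpoint 1: f = 4 > 0 → [0, 1]
midpoint 0.5: f = -1.125 < 0 → [0.5, 1]

++-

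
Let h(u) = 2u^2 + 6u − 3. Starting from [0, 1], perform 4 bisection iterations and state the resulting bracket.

m = 0.5, h(m) = 0.5 (+); new bracket [0, 0.5]
m = 0.25, h(m) = -1.375 (−); new bracket [0.25, 0.5]
m = 0.375, h(m) = -0.46875 (−); new bracket [0.375, 0.5]
m = 0.4375, h(m) = 0.0078 (+); new bracket [0.375, 0.4375]

[0.375, 0.4375]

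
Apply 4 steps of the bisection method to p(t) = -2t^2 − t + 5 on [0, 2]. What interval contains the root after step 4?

t = 1 gives p = 2, positive; keep [1, 2]
t = 1.5 gives p = -1, negative; keep [1, 1.5]
t = 1.25 gives p = 0.625, positive; keep [1.25, 1.5]
t = 1.375 gives p = -0.1562, negative; keep [1.25, 1.375]

[1.25, 1.375]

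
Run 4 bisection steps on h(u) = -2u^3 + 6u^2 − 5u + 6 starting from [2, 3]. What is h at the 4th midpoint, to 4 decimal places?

m = 2.5, h(m) = -0.25 (−); new bracket [2, 2.5]
m = 2.25, h(m) = 2.34375 (+); new bracket [2.25, 2.5]
m = 2.375, h(m) = 1.175781 (+); new bracket [2.375, 2.5]
m = 2.4375, h(m) = 0.4966 (+); new bracket [2.4375, 2.5]

0.4966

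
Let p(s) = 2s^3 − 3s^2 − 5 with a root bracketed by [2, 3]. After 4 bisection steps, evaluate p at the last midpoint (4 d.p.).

p(2.5) = 7.5 > 0, so the root lies in [2, 2.5]
p(2.25) = 2.59375 > 0, so the root lies in [2, 2.25]
p(2.125) = 0.644531 > 0, so the root lies in [2, 2.125]
p(2.0625) = -0.2144 < 0, so the root lies in [2.0625, 2.125]

-0.2144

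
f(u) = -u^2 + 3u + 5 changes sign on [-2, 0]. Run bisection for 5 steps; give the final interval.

u = -1 gives f = 1, positive; keep [-2, -1]
u = -1.5 gives f = -1.75, negative; keep [-1.5, -1]
u = -1.25 gives f = -0.3125, negative; keep [-1.25, -1]
u = -1.125 gives f = 0.3594, positive; keep [-1.25, -1.125]
u = -1.1875 gives f = 0.0273, positive; keep [-1.25, -1.1875]

[-1.25, -1.1875]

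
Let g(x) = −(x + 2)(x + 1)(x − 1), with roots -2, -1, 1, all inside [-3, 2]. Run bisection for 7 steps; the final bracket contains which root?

m = -0.5, g(m) = 1.125 (+); new bracket [-0.5, 2]
m = 0.75, g(m) = 1.203125 (+); new bracket [0.75, 2]
m = 1.375, g(m) = -3.005859 (−); new bracket [0.75, 1.375]
m = 1.0625, g(m) = -0.3948 (−); new bracket [0.75, 1.0625]
m = 0.90625, g(m) = 0.5194 (+); new bracket [0.90625, 1.0625]
m = 0.984375, g(m) = 0.0925 (+); new bracket [0.984375, 1.0625]
m = 1.0234375, g(m) = -0.1434 (−); new bracket [0.984375, 1.0234375]

1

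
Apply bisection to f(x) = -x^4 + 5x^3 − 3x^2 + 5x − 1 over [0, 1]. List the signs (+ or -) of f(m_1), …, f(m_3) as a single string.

++-

x = 0.5 gives f = 1.3125, positive; keep [0, 0.5]
x = 0.25 gives f = 0.136719, positive; keep [0, 0.25]
x = 0.125 gives f = -0.412354, negative; keep [0.125, 0.25]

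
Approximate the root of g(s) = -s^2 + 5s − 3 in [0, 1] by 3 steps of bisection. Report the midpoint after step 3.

0.625

m = 0.5, g(m) = -0.75 (−); new bracket [0.5, 1]
m = 0.75, g(m) = 0.1875 (+); new bracket [0.5, 0.75]
m = 0.625, g(m) = -0.265625 (−); new bracket [0.625, 0.75]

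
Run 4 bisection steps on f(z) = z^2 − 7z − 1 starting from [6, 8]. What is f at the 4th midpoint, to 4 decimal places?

midpoint 7: f = -1 < 0 → [7, 8]
midpoint 7.5: f = 2.75 > 0 → [7, 7.5]
midpoint 7.25: f = 0.8125 > 0 → [7, 7.25]
midpoint 7.125: f = -0.1094 < 0 → [7.125, 7.25]

-0.1094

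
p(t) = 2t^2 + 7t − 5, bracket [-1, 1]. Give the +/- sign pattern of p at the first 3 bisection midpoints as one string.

--+

m = 0, p(m) = -5 (−); new bracket [0, 1]
m = 0.5, p(m) = -1 (−); new bracket [0.5, 1]
m = 0.75, p(m) = 1.375 (+); new bracket [0.5, 0.75]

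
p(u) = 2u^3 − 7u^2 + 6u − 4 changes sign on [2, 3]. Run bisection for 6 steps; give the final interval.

[2.640625, 2.65625]

midpoint 2.5: p = -1.5 < 0 → [2.5, 3]
midpoint 2.75: p = 1.15625 > 0 → [2.5, 2.75]
midpoint 2.625: p = -0.308594 < 0 → [2.625, 2.75]
midpoint 2.6875: p = 0.3882 > 0 → [2.625, 2.6875]
midpoint 2.65625: p = 0.0311 > 0 → [2.625, 2.65625]
midpoint 2.640625: p = -0.1409 < 0 → [2.640625, 2.65625]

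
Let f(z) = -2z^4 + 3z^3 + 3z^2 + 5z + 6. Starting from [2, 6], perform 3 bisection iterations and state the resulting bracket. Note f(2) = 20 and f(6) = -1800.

[2.5, 3]

midpoint 4: f = -246 < 0 → [2, 4]
midpoint 3: f = -33 < 0 → [2, 3]
midpoint 2.5: f = 6 > 0 → [2.5, 3]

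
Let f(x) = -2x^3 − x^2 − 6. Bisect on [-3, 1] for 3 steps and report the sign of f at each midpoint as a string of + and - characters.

-+-

midpoint -1: f = -5 < 0 → [-3, -1]
midpoint -2: f = 6 > 0 → [-2, -1]
midpoint -1.5: f = -1.5 < 0 → [-2, -1.5]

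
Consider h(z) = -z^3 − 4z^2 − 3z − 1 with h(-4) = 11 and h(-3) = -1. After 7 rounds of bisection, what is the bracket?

m = -3.5, h(m) = 3.375 (+); new bracket [-3.5, -3]
m = -3.25, h(m) = 0.828125 (+); new bracket [-3.25, -3]
m = -3.125, h(m) = -0.169922 (−); new bracket [-3.25, -3.125]
m = -3.1875, h(m) = 0.3074 (+); new bracket [-3.1875, -3.125]
m = -3.15625, h(m) = 0.0634 (+); new bracket [-3.15625, -3.125]
m = -3.140625, h(m) = -0.0546 (−); new bracket [-3.15625, -3.140625]
m = -3.1484375, h(m) = 0.0041 (+); new bracket [-3.1484375, -3.140625]

[-3.1484375, -3.140625]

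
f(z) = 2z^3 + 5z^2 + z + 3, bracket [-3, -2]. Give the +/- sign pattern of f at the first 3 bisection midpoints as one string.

+--

f(-2.5) = 0.5 > 0, so the root lies in [-3, -2.5]
f(-2.75) = -3.53125 < 0, so the root lies in [-2.75, -2.5]
f(-2.625) = -1.347656 < 0, so the root lies in [-2.625, -2.5]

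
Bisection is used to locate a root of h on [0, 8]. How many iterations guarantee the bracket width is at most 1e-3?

13

Width after n steps is 8/2^n. Need 2^n ≥ 8/1e-3 = 8000.
2^12 = 4096 < 8000 ≤ 2^13 = 8192, so n = 13.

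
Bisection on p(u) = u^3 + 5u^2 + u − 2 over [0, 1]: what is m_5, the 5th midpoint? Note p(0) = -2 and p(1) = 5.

p(0.5) = -0.125 < 0, so the root lies in [0.5, 1]
p(0.75) = 1.984375 > 0, so the root lies in [0.5, 0.75]
p(0.625) = 0.822266 > 0, so the root lies in [0.5, 0.625]
p(0.5625) = 0.3225 > 0, so the root lies in [0.5, 0.5625]
p(0.53125) = 0.0923 > 0, so the root lies in [0.5, 0.53125]

0.53125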